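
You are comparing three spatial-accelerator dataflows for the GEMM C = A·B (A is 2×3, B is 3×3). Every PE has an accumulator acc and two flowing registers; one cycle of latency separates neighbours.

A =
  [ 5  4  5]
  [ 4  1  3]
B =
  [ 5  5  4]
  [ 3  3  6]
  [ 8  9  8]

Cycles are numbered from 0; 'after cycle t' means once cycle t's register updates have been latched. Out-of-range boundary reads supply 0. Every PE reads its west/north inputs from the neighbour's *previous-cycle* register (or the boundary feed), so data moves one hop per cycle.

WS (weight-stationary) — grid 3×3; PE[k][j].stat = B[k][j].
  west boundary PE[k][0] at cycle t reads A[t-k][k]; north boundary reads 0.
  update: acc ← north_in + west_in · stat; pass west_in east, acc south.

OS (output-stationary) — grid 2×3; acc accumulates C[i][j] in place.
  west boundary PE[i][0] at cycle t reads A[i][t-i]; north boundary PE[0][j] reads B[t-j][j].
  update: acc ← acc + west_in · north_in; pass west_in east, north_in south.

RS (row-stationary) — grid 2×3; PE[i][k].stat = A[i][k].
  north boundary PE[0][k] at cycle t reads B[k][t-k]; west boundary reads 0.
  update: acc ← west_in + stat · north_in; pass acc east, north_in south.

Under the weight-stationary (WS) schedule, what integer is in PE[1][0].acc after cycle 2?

WS 3×3: PE[1][0] cycle-by-cycle (with neighbour feeds):
  after 0 — PE[0][0] acc=25, pass-E 5, pass-S 25
  after 0 — PE[1][0] acc=0, pass-E 0, pass-S 0
  after 1 — PE[0][0] acc=20, pass-E 4, pass-S 20
  after 1 — PE[1][0] acc=37, pass-E 4, pass-S 37
  after 2 — PE[0][0] acc=0, pass-E 0, pass-S 0
  after 2 — PE[1][0] acc=23, pass-E 1, pass-S 23

PE[1][0].acc = 23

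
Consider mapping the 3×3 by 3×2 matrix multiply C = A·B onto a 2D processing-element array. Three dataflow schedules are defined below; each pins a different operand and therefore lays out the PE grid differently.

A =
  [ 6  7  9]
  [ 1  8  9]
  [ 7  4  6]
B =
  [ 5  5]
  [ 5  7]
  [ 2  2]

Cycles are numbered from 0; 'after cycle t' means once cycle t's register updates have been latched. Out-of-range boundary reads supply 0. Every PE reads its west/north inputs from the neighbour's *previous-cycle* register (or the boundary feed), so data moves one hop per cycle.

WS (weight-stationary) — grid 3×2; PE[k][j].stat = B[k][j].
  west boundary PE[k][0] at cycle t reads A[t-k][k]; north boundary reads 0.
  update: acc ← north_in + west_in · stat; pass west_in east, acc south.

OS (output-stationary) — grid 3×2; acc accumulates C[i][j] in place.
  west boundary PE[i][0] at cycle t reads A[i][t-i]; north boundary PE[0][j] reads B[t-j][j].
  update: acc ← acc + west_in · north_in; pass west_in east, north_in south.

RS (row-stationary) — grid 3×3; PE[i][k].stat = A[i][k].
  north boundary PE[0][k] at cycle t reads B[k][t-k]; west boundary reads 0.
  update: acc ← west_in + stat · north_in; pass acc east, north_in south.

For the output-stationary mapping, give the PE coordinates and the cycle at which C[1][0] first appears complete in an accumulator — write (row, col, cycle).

(row, col, cycle) = (1, 0, 3)

Under OS, C[1][0] lands at PE[1][0]:
  0: (1,0).acc=0  regs=<0,0>
  1: (1,0).acc=5  regs=<1,5>
  2: (1,0).acc=45  regs=<8,5>
  3: (1,0).acc=63  regs=<9,2>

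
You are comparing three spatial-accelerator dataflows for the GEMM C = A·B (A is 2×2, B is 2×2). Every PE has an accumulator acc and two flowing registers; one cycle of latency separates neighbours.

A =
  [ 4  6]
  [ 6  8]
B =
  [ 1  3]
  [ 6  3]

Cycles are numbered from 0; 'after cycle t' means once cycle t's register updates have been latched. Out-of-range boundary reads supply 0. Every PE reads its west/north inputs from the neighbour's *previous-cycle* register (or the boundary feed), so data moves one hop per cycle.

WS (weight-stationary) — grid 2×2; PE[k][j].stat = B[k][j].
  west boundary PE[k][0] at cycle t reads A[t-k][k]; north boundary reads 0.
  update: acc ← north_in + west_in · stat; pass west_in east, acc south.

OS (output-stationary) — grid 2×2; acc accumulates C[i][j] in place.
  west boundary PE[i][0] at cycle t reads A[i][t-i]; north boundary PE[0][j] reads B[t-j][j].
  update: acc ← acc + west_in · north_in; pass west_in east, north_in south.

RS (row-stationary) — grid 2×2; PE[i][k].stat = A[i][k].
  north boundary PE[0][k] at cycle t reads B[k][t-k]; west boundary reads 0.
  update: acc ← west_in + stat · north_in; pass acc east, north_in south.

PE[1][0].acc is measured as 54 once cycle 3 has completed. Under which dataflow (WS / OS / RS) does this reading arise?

Under WS (2×2), PE[1][0]:
  step 0 · PE1,0: acc=0; fwd→0 fwd↓0
  step 1 · PE1,0: acc=40; fwd→6 fwd↓40
  step 2 · PE1,0: acc=54; fwd→8 fwd↓54
  step 3 · PE1,0: acc=0; fwd→0 fwd↓0
Under OS (2×2), PE[1][0]:
  step 0 · PE1,0: acc=0; fwd→0 fwd↓0
  step 1 · PE1,0: acc=6; fwd→6 fwd↓1
  step 2 · PE1,0: acc=54; fwd→8 fwd↓6
  step 3 · PE1,0: acc=54; fwd→0 fwd↓0
Under RS (2×2), PE[1][0]:
  step 0 · PE1,0: acc=0; fwd→0 fwd↓0
  step 1 · PE1,0: acc=6; fwd→6 fwd↓1
  step 2 · PE1,0: acc=18; fwd→18 fwd↓3
  step 3 · PE1,0: acc=0; fwd→0 fwd↓0

dataflow = OS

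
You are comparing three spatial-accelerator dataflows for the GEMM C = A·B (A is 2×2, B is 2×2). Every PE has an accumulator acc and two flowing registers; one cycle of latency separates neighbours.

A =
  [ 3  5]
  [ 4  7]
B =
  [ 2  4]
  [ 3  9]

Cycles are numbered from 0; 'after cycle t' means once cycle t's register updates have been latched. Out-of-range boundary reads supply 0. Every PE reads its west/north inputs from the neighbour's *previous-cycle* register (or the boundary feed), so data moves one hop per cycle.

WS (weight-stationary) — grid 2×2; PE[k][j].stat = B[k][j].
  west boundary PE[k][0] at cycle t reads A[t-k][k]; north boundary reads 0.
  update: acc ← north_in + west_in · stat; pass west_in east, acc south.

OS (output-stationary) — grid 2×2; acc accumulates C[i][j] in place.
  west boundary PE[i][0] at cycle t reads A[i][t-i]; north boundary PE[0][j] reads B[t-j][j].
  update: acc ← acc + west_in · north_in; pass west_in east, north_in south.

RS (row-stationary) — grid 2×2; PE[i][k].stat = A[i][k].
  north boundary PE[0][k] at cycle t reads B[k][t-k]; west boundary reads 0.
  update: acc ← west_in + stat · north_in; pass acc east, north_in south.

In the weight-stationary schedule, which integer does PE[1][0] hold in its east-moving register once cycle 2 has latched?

register = 7

WS on a 2×2 grid — tracing PE[1][0] and its feeders:
  c0 r0c0: 6 / 3 / 6
  c0 r1c0: 0 / 0 / 0
  c1 r0c0: 8 / 4 / 8
  c1 r1c0: 21 / 5 / 21
  c2 r0c0: 0 / 0 / 0
  c2 r1c0: 29 / 7 / 29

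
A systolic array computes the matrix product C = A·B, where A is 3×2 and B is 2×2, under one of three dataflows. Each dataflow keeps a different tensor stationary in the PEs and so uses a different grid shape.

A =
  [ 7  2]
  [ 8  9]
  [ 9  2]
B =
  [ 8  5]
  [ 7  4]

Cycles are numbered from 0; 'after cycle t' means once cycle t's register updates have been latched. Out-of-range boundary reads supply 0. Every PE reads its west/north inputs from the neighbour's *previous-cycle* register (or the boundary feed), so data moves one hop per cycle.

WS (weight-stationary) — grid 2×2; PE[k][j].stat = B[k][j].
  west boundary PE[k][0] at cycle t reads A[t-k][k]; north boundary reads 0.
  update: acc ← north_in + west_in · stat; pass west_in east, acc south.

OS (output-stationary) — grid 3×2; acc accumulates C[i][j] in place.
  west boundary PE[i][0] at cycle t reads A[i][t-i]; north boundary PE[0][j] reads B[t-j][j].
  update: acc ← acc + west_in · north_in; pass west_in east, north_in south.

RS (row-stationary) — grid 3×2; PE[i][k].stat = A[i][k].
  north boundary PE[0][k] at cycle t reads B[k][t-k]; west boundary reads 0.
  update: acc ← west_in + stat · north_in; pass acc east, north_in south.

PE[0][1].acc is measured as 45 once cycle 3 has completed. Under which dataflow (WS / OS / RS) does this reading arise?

dataflow = WS

WS [2×2] PE[0][1] across cycles:
  step 0 · PE0,1: acc=0; fwd→0 fwd↓0
  step 1 · PE0,1: acc=35; fwd→7 fwd↓35
  step 2 · PE0,1: acc=40; fwd→8 fwd↓40
  step 3 · PE0,1: acc=45; fwd→9 fwd↓45
OS [3×2] PE[0][1] across cycles:
  step 0 · PE0,1: acc=0; fwd→0 fwd↓0
  step 1 · PE0,1: acc=35; fwd→7 fwd↓5
  step 2 · PE0,1: acc=43; fwd→2 fwd↓4
  step 3 · PE0,1: acc=43; fwd→0 fwd↓0
RS [3×2] PE[0][1] across cycles:
  step 0 · PE0,1: acc=0; fwd→0 fwd↓0
  step 1 · PE0,1: acc=70; fwd→70 fwd↓7
  step 2 · PE0,1: acc=43; fwd→43 fwd↓4
  step 3 · PE0,1: acc=0; fwd→0 fwd↓0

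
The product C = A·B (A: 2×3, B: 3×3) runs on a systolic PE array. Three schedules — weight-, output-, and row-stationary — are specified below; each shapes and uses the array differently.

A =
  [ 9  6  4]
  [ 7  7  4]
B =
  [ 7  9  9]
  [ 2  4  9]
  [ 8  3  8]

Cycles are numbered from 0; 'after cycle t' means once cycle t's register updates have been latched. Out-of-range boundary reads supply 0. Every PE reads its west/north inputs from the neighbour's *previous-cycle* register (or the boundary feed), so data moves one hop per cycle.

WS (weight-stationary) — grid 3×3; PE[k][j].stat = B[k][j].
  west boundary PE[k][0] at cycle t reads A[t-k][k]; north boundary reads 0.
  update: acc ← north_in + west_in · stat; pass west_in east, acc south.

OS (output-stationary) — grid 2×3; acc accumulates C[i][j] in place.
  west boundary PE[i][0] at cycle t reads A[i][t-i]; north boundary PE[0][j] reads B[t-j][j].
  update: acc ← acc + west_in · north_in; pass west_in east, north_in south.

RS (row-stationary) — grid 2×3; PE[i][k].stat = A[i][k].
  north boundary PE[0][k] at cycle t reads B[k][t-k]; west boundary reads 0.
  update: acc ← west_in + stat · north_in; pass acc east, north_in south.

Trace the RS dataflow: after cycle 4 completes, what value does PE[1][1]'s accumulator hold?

RS 2×3: PE[1][1] cycle-by-cycle (with neighbour feeds):
  cycle 0: PE[0][1] → acc 0, east 0, south 0
  cycle 0: PE[1][0] → acc 0, east 0, south 0
  cycle 0: PE[1][1] → acc 0, east 0, south 0
  cycle 1: PE[0][1] → acc 75, east 75, south 2
  cycle 1: PE[1][0] → acc 49, east 49, south 7
  cycle 1: PE[1][1] → acc 0, east 0, south 0
  cycle 2: PE[0][1] → acc 105, east 105, south 4
  cycle 2: PE[1][0] → acc 63, east 63, south 9
  cycle 2: PE[1][1] → acc 63, east 63, south 2
  cycle 3: PE[0][1] → acc 135, east 135, south 9
  cycle 3: PE[1][0] → acc 63, east 63, south 9
  cycle 3: PE[1][1] → acc 91, east 91, south 4
  cycle 4: PE[0][1] → acc 0, east 0, south 0
  cycle 4: PE[1][0] → acc 0, east 0, south 0
  cycle 4: PE[1][1] → acc 126, east 126, south 9

PE[1][1].acc = 126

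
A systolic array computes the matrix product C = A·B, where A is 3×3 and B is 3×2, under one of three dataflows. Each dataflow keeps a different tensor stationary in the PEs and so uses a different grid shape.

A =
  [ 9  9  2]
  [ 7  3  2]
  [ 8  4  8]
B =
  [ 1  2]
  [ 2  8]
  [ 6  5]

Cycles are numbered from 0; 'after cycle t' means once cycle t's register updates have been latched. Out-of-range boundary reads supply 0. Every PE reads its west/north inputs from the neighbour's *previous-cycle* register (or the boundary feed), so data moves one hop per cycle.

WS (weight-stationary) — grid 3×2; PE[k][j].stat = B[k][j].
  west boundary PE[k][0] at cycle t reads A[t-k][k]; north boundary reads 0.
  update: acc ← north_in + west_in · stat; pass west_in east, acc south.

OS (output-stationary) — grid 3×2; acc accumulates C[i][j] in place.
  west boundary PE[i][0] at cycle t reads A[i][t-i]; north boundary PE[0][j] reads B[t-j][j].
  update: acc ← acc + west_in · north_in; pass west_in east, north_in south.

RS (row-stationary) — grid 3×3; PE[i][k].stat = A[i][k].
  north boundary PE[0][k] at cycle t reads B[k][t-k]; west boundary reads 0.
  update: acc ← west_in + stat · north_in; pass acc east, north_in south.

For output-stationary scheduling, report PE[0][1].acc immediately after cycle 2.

OS (3×2). Following PE[0][1] plus its west/north inputs:
  step 0 · PE0,0: acc=9; fwd→9 fwd↓1
  step 0 · PE0,1: acc=0; fwd→0 fwd↓0
  step 1 · PE0,0: acc=27; fwd→9 fwd↓2
  step 1 · PE0,1: acc=18; fwd→9 fwd↓2
  step 2 · PE0,0: acc=39; fwd→2 fwd↓6
  step 2 · PE0,1: acc=90; fwd→9 fwd↓8

PE[0][1].acc = 90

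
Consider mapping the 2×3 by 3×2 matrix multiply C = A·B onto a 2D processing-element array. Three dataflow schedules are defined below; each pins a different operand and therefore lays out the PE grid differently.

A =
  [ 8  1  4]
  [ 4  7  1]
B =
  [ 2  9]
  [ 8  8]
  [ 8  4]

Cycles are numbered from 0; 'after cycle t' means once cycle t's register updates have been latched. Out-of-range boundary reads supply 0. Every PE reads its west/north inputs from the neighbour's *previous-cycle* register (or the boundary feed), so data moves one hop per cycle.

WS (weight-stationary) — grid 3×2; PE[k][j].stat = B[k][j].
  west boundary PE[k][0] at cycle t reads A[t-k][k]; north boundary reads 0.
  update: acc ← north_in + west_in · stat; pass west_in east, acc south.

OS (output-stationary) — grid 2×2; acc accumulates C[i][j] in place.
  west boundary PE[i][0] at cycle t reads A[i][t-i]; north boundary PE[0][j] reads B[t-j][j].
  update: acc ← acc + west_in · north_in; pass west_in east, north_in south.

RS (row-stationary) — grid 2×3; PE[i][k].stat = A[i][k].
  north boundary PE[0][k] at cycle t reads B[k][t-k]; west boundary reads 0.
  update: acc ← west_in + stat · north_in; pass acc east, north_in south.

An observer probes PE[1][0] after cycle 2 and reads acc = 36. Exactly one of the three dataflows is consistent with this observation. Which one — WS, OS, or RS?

dataflow = RS

— WS: 3×2; PE[1][0] trace:
  c0 r1c0: 0 / 0 / 0
  c1 r1c0: 24 / 1 / 24
  c2 r1c0: 64 / 7 / 64
— OS: 2×2; PE[1][0] trace:
  c0 r1c0: 0 / 0 / 0
  c1 r1c0: 8 / 4 / 2
  c2 r1c0: 64 / 7 / 8
— RS: 2×3; PE[1][0] trace:
  c0 r1c0: 0 / 0 / 0
  c1 r1c0: 8 / 8 / 2
  c2 r1c0: 36 / 36 / 9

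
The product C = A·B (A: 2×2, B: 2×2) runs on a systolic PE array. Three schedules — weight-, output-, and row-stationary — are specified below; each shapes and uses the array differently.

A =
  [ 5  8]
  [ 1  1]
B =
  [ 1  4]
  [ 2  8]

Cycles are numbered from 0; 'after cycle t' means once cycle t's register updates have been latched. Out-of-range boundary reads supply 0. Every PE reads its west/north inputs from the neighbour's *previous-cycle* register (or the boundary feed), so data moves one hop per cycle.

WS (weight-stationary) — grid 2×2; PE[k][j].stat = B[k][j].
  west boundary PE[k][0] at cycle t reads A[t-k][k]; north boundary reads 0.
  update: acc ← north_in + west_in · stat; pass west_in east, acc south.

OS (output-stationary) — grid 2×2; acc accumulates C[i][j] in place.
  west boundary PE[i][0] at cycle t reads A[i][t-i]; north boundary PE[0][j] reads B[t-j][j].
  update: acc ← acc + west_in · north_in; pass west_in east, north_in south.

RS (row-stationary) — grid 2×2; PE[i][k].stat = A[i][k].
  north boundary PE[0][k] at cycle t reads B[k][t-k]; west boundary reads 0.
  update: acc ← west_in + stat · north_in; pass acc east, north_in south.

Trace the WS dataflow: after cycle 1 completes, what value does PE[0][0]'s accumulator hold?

WS 2×2: PE[0][0] cycle-by-cycle (with neighbour feeds):
  after 0 — PE[0][0] acc=5, pass-E 5, pass-S 5
  after 1 — PE[0][0] acc=1, pass-E 1, pass-S 1

PE[0][0].acc = 1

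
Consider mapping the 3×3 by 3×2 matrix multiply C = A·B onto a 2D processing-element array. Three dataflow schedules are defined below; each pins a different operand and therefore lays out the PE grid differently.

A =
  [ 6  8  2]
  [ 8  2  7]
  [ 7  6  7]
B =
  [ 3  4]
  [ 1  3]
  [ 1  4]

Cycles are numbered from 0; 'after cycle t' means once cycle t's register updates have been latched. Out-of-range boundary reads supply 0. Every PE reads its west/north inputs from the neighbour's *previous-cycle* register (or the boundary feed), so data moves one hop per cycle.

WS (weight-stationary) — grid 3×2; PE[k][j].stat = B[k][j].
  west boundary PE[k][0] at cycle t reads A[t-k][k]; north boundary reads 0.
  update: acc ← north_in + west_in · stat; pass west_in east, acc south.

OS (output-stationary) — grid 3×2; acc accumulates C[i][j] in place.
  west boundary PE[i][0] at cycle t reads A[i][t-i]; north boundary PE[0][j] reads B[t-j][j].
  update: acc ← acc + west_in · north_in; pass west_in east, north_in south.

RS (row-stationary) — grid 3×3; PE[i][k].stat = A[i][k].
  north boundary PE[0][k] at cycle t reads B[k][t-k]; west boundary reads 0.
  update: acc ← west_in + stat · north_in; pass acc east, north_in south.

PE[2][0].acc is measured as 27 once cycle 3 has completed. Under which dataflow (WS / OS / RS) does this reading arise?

Under WS (3×2), PE[2][0]:
  c0 r2c0: 0 / 0 / 0
  c1 r2c0: 0 / 0 / 0
  c2 r2c0: 28 / 2 / 28
  c3 r2c0: 33 / 7 / 33
Under OS (3×2), PE[2][0]:
  c0 r2c0: 0 / 0 / 0
  c1 r2c0: 0 / 0 / 0
  c2 r2c0: 21 / 7 / 3
  c3 r2c0: 27 / 6 / 1
Under RS (3×3), PE[2][0]:
  c0 r2c0: 0 / 0 / 0
  c1 r2c0: 0 / 0 / 0
  c2 r2c0: 21 / 21 / 3
  c3 r2c0: 28 / 28 / 4

dataflow = OS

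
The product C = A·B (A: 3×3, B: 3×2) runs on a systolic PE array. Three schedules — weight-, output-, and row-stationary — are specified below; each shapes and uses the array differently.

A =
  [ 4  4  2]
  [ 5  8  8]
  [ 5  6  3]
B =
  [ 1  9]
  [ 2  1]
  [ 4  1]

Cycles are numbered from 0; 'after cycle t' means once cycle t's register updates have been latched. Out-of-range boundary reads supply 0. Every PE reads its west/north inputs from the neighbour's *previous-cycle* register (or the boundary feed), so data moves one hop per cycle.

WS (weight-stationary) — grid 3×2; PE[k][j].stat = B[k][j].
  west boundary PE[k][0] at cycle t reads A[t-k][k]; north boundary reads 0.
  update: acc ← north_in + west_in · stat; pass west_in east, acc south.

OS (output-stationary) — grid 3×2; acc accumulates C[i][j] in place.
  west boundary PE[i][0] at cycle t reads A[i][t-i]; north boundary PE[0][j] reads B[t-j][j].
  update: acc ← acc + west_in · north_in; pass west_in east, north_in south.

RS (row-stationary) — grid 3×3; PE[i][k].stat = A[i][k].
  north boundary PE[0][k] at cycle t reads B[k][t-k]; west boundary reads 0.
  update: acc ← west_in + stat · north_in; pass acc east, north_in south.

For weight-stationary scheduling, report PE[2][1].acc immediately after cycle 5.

WS (3×2). Following PE[2][1] plus its west/north inputs:
  [0] (1,1) acc=0 (h:0 v:0)
  [0] (2,0) acc=0 (h:0 v:0)
  [0] (2,1) acc=0 (h:0 v:0)
  [1] (1,1) acc=0 (h:0 v:0)
  [1] (2,0) acc=0 (h:0 v:0)
  [1] (2,1) acc=0 (h:0 v:0)
  [2] (1,1) acc=40 (h:4 v:40)
  [2] (2,0) acc=20 (h:2 v:20)
  [2] (2,1) acc=0 (h:0 v:0)
  [3] (1,1) acc=53 (h:8 v:53)
  [3] (2,0) acc=53 (h:8 v:53)
  [3] (2,1) acc=42 (h:2 v:42)
  [4] (1,1) acc=51 (h:6 v:51)
  [4] (2,0) acc=29 (h:3 v:29)
  [4] (2,1) acc=61 (h:8 v:61)
  [5] (1,1) acc=0 (h:0 v:0)
  [5] (2,0) acc=0 (h:0 v:0)
  [5] (2,1) acc=54 (h:3 v:54)

PE[2][1].acc = 54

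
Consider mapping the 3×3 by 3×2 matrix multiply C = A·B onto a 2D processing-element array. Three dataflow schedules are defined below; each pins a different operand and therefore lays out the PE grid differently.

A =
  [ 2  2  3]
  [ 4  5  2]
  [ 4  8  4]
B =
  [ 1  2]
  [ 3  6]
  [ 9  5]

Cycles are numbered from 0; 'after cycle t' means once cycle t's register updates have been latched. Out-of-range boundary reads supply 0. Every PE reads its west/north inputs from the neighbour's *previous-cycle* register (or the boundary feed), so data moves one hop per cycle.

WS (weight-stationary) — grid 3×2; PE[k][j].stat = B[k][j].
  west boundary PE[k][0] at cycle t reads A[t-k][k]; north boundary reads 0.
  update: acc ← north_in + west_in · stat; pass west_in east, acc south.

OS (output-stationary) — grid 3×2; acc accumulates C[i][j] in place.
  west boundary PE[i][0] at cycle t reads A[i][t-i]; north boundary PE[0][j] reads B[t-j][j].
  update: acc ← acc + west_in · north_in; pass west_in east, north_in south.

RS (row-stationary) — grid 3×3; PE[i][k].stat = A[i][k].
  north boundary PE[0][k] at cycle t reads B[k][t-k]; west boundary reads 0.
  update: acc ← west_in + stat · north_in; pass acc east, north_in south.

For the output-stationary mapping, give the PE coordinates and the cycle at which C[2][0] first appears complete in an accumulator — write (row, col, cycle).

(row, col, cycle) = (2, 0, 4)

OS — PE[2][0] is where C[2][0] collects:
  c0 r2c0: 0 / 0 / 0
  c1 r2c0: 0 / 0 / 0
  c2 r2c0: 4 / 4 / 1
  c3 r2c0: 28 / 8 / 3
  c4 r2c0: 64 / 4 / 9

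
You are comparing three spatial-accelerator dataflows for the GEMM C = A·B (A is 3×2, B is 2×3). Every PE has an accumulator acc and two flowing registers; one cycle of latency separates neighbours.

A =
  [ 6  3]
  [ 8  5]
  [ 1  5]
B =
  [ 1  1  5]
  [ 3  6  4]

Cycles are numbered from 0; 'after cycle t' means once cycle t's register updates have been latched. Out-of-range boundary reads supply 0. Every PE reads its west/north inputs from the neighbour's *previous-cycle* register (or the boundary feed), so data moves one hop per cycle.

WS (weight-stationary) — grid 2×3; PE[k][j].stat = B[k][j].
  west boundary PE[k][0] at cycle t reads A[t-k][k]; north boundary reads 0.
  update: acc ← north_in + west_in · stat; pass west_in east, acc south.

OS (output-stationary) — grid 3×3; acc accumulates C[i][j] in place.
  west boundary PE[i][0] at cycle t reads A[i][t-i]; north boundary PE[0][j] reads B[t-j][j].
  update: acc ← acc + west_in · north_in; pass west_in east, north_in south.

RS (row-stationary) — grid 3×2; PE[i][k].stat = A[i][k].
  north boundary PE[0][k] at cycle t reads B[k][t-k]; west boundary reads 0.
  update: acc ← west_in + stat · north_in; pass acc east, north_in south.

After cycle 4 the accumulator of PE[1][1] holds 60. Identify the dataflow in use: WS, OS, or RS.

— WS: 2×3; PE[1][1] trace:
  [0] (1,1) acc=0 (h:0 v:0)
  [1] (1,1) acc=0 (h:0 v:0)
  [2] (1,1) acc=24 (h:3 v:24)
  [3] (1,1) acc=38 (h:5 v:38)
  [4] (1,1) acc=31 (h:5 v:31)
— OS: 3×3; PE[1][1] trace:
  [0] (1,1) acc=0 (h:0 v:0)
  [1] (1,1) acc=0 (h:0 v:0)
  [2] (1,1) acc=8 (h:8 v:1)
  [3] (1,1) acc=38 (h:5 v:6)
  [4] (1,1) acc=38 (h:0 v:0)
— RS: 3×2; PE[1][1] trace:
  [0] (1,1) acc=0 (h:0 v:0)
  [1] (1,1) acc=0 (h:0 v:0)
  [2] (1,1) acc=23 (h:23 v:3)
  [3] (1,1) acc=38 (h:38 v:6)
  [4] (1,1) acc=60 (h:60 v:4)

dataflow = RS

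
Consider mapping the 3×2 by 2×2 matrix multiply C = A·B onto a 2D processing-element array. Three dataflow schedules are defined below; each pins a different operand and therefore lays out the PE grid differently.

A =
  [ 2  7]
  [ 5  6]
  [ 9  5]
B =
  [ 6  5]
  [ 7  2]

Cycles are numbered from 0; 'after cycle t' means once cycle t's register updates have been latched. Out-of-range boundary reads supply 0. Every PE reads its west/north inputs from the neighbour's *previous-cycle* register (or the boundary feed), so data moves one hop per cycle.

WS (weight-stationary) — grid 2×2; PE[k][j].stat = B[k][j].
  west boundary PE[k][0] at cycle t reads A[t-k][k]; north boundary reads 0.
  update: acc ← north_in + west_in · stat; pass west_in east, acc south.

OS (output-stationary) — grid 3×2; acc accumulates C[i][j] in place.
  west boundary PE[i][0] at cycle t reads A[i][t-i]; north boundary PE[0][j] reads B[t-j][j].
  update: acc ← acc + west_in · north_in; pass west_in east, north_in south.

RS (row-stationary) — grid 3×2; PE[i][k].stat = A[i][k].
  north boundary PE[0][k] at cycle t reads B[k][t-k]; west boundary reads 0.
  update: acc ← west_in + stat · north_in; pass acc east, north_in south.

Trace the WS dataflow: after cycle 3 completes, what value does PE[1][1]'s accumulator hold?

PE[1][1].acc = 37

WS 2×2: PE[1][1] cycle-by-cycle (with neighbour feeds):
  @0  [0,1]  acc 0  |  →0  ↓0
  @0  [1,0]  acc 0  |  →0  ↓0
  @0  [1,1]  acc 0  |  →0  ↓0
  @1  [0,1]  acc 10  |  →2  ↓10
  @1  [1,0]  acc 61  |  →7  ↓61
  @1  [1,1]  acc 0  |  →0  ↓0
  @2  [0,1]  acc 25  |  →5  ↓25
  @2  [1,0]  acc 72  |  →6  ↓72
  @2  [1,1]  acc 24  |  →7  ↓24
  @3  [0,1]  acc 45  |  →9  ↓45
  @3  [1,0]  acc 89  |  →5  ↓89
  @3  [1,1]  acc 37  |  →6  ↓37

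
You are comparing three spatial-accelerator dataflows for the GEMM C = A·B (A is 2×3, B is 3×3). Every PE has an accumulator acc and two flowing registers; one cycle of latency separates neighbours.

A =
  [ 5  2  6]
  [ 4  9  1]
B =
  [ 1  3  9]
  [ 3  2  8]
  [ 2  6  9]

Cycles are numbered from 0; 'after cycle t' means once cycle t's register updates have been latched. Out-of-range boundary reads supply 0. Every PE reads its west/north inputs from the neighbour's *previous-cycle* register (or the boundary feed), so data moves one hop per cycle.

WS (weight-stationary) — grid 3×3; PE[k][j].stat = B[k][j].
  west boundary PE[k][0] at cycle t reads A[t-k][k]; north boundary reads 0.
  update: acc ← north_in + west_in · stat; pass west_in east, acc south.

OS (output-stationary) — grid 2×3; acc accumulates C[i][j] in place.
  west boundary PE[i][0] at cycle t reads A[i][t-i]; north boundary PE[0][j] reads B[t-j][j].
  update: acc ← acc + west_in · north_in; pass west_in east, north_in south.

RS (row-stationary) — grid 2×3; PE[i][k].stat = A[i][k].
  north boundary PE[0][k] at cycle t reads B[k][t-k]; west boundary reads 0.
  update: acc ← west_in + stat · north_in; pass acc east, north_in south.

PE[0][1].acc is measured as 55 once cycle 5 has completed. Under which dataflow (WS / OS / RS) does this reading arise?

dataflow = OS

WS [3×3] PE[0][1] across cycles:
  @0  [0,1]  acc 0  |  →0  ↓0
  @1  [0,1]  acc 15  |  →5  ↓15
  @2  [0,1]  acc 12  |  →4  ↓12
  @3  [0,1]  acc 0  |  →0  ↓0
  @4  [0,1]  acc 0  |  →0  ↓0
  @5  [0,1]  acc 0  |  →0  ↓0
OS [2×3] PE[0][1] across cycles:
  @0  [0,1]  acc 0  |  →0  ↓0
  @1  [0,1]  acc 15  |  →5  ↓3
  @2  [0,1]  acc 19  |  →2  ↓2
  @3  [0,1]  acc 55  |  →6  ↓6
  @4  [0,1]  acc 55  |  →0  ↓0
  @5  [0,1]  acc 55  |  →0  ↓0
RS [2×3] PE[0][1] across cycles:
  @0  [0,1]  acc 0  |  →0  ↓0
  @1  [0,1]  acc 11  |  →11  ↓3
  @2  [0,1]  acc 19  |  →19  ↓2
  @3  [0,1]  acc 61  |  →61  ↓8
  @4  [0,1]  acc 0  |  →0  ↓0
  @5  [0,1]  acc 0  |  →0  ↓0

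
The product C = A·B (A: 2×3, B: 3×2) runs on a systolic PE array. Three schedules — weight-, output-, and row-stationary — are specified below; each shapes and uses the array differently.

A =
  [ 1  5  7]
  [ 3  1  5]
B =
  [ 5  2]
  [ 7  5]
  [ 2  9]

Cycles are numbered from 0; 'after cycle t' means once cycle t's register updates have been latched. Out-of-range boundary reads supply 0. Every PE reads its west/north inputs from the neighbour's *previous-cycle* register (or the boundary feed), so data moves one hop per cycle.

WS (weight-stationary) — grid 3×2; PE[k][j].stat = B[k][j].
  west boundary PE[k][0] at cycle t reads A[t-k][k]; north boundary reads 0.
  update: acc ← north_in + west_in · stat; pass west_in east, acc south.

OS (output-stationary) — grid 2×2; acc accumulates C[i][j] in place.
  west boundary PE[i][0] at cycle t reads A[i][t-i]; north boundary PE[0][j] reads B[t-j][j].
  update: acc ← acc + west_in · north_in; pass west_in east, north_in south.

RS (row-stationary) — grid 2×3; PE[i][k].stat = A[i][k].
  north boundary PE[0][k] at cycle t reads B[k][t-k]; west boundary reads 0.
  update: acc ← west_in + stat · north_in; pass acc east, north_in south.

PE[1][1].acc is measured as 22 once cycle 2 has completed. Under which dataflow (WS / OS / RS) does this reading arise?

dataflow = RS

WS [3×2] PE[1][1] across cycles:
  after 0 — PE[1][1] acc=0, pass-E 0, pass-S 0
  after 1 — PE[1][1] acc=0, pass-E 0, pass-S 0
  after 2 — PE[1][1] acc=27, pass-E 5, pass-S 27
OS [2×2] PE[1][1] across cycles:
  after 0 — PE[1][1] acc=0, pass-E 0, pass-S 0
  after 1 — PE[1][1] acc=0, pass-E 0, pass-S 0
  after 2 — PE[1][1] acc=6, pass-E 3, pass-S 2
RS [2×3] PE[1][1] across cycles:
  after 0 — PE[1][1] acc=0, pass-E 0, pass-S 0
  after 1 — PE[1][1] acc=0, pass-E 0, pass-S 0
  after 2 — PE[1][1] acc=22, pass-E 22, pass-S 7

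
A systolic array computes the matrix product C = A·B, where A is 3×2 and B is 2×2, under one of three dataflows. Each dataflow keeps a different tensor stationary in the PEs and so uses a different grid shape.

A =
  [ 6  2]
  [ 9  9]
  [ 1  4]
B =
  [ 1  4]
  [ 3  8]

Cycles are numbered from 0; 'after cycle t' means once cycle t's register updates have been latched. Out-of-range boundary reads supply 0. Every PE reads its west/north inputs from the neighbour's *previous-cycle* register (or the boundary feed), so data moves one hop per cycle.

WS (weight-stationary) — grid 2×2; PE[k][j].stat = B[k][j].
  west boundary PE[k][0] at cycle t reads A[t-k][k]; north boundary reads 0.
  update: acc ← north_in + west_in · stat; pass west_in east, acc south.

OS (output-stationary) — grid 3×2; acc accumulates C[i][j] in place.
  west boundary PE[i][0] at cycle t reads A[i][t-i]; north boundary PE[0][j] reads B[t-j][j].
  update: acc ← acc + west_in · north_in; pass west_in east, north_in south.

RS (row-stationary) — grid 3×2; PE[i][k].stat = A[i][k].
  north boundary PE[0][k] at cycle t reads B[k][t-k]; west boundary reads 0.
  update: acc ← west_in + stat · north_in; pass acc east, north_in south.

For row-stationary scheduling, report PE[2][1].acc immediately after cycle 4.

PE[2][1].acc = 36

Tracing RS — 3×2 array, target PE[2][1]:
  cycle 0: PE[1][1] → acc 0, east 0, south 0
  cycle 0: PE[2][0] → acc 0, east 0, south 0
  cycle 0: PE[2][1] → acc 0, east 0, south 0
  cycle 1: PE[1][1] → acc 0, east 0, south 0
  cycle 1: PE[2][0] → acc 0, east 0, south 0
  cycle 1: PE[2][1] → acc 0, east 0, south 0
  cycle 2: PE[1][1] → acc 36, east 36, south 3
  cycle 2: PE[2][0] → acc 1, east 1, south 1
  cycle 2: PE[2][1] → acc 0, east 0, south 0
  cycle 3: PE[1][1] → acc 108, east 108, south 8
  cycle 3: PE[2][0] → acc 4, east 4, south 4
  cycle 3: PE[2][1] → acc 13, east 13, south 3
  cycle 4: PE[1][1] → acc 0, east 0, south 0
  cycle 4: PE[2][0] → acc 0, east 0, south 0
  cycle 4: PE[2][1] → acc 36, east 36, south 8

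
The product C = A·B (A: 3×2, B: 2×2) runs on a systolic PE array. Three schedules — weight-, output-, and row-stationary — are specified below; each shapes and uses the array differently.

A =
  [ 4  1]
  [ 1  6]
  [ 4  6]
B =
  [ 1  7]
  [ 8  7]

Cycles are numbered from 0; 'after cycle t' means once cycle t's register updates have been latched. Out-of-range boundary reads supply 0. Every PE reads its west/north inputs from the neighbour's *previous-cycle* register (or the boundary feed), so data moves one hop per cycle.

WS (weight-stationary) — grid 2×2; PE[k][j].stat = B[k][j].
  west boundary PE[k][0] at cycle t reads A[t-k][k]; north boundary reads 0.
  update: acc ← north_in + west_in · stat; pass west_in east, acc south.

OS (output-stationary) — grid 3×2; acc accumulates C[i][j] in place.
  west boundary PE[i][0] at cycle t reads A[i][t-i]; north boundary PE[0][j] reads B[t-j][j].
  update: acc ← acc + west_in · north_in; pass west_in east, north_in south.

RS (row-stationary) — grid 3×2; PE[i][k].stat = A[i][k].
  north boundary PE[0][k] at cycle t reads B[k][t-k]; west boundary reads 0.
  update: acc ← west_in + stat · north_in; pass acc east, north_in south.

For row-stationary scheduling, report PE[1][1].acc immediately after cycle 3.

RS on a 3×2 grid — tracing PE[1][1] and its feeders:
  t=0 PE[0][1]: acc=0 h=0 v=0
  t=0 PE[1][0]: acc=0 h=0 v=0
  t=0 PE[1][1]: acc=0 h=0 v=0
  t=1 PE[0][1]: acc=12 h=12 v=8
  t=1 PE[1][0]: acc=1 h=1 v=1
  t=1 PE[1][1]: acc=0 h=0 v=0
  t=2 PE[0][1]: acc=35 h=35 v=7
  t=2 PE[1][0]: acc=7 h=7 v=7
  t=2 PE[1][1]: acc=49 h=49 v=8
  t=3 PE[0][1]: acc=0 h=0 v=0
  t=3 PE[1][0]: acc=0 h=0 v=0
  t=3 PE[1][1]: acc=49 h=49 v=7

PE[1][1].acc = 49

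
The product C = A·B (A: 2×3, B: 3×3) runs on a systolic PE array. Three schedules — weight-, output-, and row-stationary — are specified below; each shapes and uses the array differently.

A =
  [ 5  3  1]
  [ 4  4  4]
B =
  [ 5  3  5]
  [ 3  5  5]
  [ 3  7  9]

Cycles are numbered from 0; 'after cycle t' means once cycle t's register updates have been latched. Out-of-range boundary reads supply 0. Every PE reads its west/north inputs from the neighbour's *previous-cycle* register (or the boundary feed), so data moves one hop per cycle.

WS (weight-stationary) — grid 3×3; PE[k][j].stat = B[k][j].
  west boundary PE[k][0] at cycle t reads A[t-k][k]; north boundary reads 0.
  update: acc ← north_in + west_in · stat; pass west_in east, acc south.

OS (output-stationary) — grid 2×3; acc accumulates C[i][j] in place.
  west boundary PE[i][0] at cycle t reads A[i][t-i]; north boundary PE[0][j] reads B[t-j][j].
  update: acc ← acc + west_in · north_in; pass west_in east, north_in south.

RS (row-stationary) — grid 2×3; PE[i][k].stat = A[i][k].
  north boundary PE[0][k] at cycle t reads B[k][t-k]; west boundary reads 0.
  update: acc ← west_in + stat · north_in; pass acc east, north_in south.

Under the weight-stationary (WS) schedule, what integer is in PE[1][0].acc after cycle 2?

Tracing WS — 3×3 array, target PE[1][0]:
  @0  [0,0]  acc 25  |  →5  ↓25
  @0  [1,0]  acc 0  |  →0  ↓0
  @1  [0,0]  acc 20  |  →4  ↓20
  @1  [1,0]  acc 34  |  →3  ↓34
  @2  [0,0]  acc 0  |  →0  ↓0
  @2  [1,0]  acc 32  |  →4  ↓32

PE[1][0].acc = 32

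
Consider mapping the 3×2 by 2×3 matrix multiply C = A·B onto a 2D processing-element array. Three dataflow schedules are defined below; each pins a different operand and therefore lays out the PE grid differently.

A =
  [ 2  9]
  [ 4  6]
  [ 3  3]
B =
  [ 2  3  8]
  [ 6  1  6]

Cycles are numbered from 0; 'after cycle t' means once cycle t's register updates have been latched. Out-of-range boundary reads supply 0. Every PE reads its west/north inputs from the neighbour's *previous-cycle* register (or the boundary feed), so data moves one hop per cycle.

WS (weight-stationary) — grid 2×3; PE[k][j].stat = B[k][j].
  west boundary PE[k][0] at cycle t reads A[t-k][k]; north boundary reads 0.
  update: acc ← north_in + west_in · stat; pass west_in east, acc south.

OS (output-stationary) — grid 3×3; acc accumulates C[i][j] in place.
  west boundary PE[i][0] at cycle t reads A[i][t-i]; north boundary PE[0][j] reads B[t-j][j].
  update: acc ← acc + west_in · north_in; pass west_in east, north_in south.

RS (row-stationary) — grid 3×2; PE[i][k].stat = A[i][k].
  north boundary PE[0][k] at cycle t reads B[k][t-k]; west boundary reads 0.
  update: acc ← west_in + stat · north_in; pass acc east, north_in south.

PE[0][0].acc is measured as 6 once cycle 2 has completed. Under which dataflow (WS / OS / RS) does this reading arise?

dataflow = WS

— WS: 2×3; PE[0][0] trace:
  @0  [0,0]  acc 4  |  →2  ↓4
  @1  [0,0]  acc 8  |  →4  ↓8
  @2  [0,0]  acc 6  |  →3  ↓6
— OS: 3×3; PE[0][0] trace:
  @0  [0,0]  acc 4  |  →2  ↓2
  @1  [0,0]  acc 58  |  →9  ↓6
  @2  [0,0]  acc 58  |  →0  ↓0
— RS: 3×2; PE[0][0] trace:
  @0  [0,0]  acc 4  |  →4  ↓2
  @1  [0,0]  acc 6  |  →6  ↓3
  @2  [0,0]  acc 16  |  →16  ↓8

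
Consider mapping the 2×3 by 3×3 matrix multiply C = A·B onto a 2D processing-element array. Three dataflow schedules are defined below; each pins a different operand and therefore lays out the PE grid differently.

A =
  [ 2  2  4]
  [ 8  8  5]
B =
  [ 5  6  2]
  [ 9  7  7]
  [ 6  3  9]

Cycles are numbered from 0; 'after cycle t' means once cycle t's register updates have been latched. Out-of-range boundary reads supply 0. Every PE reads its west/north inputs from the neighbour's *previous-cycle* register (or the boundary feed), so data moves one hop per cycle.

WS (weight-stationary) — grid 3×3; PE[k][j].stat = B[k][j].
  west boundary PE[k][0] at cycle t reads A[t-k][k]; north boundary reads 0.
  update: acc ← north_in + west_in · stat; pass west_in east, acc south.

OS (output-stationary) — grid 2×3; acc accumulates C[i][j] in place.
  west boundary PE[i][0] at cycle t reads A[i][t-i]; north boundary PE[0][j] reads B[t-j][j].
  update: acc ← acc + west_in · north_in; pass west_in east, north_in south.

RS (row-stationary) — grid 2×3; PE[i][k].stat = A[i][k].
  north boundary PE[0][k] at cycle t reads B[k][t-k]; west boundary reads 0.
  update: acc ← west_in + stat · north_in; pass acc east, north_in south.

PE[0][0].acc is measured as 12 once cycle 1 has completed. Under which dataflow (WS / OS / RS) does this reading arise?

dataflow = RS

Under WS (3×3), PE[0][0]:
  0: (0,0).acc=10  regs=<2,10>
  1: (0,0).acc=40  regs=<8,40>
Under OS (2×3), PE[0][0]:
  0: (0,0).acc=10  regs=<2,5>
  1: (0,0).acc=28  regs=<2,9>
Under RS (2×3), PE[0][0]:
  0: (0,0).acc=10  regs=<10,5>
  1: (0,0).acc=12  regs=<12,6>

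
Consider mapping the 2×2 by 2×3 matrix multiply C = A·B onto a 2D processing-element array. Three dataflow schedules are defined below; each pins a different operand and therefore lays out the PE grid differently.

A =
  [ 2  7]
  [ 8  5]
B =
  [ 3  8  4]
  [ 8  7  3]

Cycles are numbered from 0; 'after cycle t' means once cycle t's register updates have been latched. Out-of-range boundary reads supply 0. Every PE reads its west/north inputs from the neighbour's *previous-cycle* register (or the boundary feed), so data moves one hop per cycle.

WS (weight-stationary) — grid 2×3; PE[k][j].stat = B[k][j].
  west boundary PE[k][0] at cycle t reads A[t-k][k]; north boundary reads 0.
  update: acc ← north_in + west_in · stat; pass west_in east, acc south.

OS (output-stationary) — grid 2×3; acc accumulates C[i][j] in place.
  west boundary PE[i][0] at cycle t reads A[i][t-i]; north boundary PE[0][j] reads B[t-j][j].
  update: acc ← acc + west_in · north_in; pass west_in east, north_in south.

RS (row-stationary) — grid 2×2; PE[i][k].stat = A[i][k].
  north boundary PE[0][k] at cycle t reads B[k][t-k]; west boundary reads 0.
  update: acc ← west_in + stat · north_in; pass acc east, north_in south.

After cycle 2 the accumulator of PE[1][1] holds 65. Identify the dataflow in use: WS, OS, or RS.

WS (2×3 grid), PE[1][1]:
  c0 r1c1: 0 / 0 / 0
  c1 r1c1: 0 / 0 / 0
  c2 r1c1: 65 / 7 / 65
OS (2×3 grid), PE[1][1]:
  c0 r1c1: 0 / 0 / 0
  c1 r1c1: 0 / 0 / 0
  c2 r1c1: 64 / 8 / 8
RS (2×2 grid), PE[1][1]:
  c0 r1c1: 0 / 0 / 0
  c1 r1c1: 0 / 0 / 0
  c2 r1c1: 64 / 64 / 8

dataflow = WS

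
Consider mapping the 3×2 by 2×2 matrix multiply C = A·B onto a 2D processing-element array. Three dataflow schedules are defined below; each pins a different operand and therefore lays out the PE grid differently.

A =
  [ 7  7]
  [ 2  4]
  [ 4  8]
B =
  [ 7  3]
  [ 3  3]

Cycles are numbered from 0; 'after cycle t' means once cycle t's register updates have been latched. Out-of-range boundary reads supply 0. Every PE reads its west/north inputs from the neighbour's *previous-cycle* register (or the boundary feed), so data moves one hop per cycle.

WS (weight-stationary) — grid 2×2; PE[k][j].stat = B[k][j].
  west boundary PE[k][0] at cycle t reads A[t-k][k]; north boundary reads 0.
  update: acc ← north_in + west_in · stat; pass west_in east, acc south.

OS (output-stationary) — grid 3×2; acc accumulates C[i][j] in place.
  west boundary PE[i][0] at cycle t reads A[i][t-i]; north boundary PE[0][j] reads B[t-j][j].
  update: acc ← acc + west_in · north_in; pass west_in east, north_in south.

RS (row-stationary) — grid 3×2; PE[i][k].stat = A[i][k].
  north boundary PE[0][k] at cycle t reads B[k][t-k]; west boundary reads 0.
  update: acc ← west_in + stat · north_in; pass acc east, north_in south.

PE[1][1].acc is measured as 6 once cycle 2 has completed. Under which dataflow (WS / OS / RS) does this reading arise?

Under WS (2×2), PE[1][1]:
  c0 r1c1: 0 / 0 / 0
  c1 r1c1: 0 / 0 / 0
  c2 r1c1: 42 / 7 / 42
Under OS (3×2), PE[1][1]:
  c0 r1c1: 0 / 0 / 0
  c1 r1c1: 0 / 0 / 0
  c2 r1c1: 6 / 2 / 3
Under RS (3×2), PE[1][1]:
  c0 r1c1: 0 / 0 / 0
  c1 r1c1: 0 / 0 / 0
  c2 r1c1: 26 / 26 / 3

dataflow = OS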